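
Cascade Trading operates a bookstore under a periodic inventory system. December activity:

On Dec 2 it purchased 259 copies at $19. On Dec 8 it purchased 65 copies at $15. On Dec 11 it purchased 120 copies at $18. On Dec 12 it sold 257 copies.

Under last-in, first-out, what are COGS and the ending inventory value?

Dec 12, 257 sold [LIFO — newest first]: 120 @ $18 + 65 @ $15 + 72 @ $19 = $4,503
Ending inventory: 187 @ $19 = $3,553
Check: goods available $8,056 = COGS $4,503 + ending $3,553

COGS = $4,503; ending inventory = $3,553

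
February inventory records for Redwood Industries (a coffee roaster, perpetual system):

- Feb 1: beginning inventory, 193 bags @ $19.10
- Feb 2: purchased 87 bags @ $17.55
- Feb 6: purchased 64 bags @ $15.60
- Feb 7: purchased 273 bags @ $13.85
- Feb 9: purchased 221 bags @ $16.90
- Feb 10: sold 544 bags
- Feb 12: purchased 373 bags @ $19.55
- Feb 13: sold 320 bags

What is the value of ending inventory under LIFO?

Feb 10, 544 sold [LIFO — newest first]: 221 @ $16.90 + 273 @ $13.85 + 50 @ $15.60 = $8,295.95
Feb 13, 320 sold [LIFO — newest first]: 320 @ $19.55 = $6,256.00
Total COGS = $8,295.95 + $6,256.00 = $14,551.95
Ending inventory: 193 @ $19.10 + 87 @ $17.55 + 14 @ $15.60 + 53 @ $19.55 = $6,467.70

Ending inventory = $6,467.70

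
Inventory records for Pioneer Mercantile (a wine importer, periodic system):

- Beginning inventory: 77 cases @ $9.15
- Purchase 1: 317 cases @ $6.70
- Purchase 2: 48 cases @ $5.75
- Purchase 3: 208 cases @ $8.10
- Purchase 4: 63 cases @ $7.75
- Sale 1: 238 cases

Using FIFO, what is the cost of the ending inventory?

Sale 1 (238) [FIFO — oldest first]: 77 @ $9.15 + 161 @ $6.70 = $1,783.25
Ending inventory: 156 @ $6.70 + 48 @ $5.75 + 208 @ $8.10 + 63 @ $7.75 = $3,494.25

Ending inventory = $3,494.25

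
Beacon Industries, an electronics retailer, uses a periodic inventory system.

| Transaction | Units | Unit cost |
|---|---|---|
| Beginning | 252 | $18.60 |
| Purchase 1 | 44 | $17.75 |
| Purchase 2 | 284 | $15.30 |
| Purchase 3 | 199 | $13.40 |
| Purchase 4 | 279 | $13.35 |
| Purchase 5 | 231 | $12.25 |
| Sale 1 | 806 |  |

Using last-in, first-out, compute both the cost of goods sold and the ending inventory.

COGS = $10,705.10; ending inventory = $8,329.30

Sale 1 (806) [LIFO — newest first]: 231 @ $12.25 + 279 @ $13.35 + 199 @ $13.40 + 97 @ $15.30 = $10,705.10
Ending inventory: 252 @ $18.60 + 44 @ $17.75 + 187 @ $15.30 = $8,329.30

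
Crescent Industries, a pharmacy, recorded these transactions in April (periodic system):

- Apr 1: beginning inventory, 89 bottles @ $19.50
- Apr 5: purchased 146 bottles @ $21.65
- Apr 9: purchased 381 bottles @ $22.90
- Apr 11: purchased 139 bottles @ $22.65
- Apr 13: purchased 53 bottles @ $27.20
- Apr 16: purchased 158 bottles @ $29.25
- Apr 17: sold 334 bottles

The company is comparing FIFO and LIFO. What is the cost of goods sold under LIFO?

COGS = $8,849.05

FIFO COGS: 89 @ $19.50 + 146 @ $21.65 + 99 @ $22.90 = $7,163.50
LIFO COGS: 158 @ $29.25 + 53 @ $27.20 + 123 @ $22.65 = $8,849.05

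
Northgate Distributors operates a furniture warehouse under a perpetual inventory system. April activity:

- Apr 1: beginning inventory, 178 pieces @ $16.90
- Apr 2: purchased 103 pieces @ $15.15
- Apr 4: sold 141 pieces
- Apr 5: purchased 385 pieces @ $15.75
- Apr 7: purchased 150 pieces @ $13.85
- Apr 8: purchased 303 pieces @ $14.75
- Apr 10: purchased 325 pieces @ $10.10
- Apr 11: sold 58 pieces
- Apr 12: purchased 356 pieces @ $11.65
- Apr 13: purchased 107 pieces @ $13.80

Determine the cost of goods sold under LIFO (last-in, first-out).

Apr 4, 141 sold [LIFO — newest first]: 103 @ $15.15 + 38 @ $16.90 = $2,202.65
Apr 11, 58 sold [LIFO — newest first]: 58 @ $10.10 = $585.80
Total COGS = $2,202.65 + $585.80 = $2,788.45
Ending inventory: 140 @ $16.90 + 385 @ $15.75 + 150 @ $13.85 + 303 @ $14.75 + 267 @ $10.10 + 356 @ $11.65 + 107 @ $13.80 = $23,297.20

COGS = $2,788.45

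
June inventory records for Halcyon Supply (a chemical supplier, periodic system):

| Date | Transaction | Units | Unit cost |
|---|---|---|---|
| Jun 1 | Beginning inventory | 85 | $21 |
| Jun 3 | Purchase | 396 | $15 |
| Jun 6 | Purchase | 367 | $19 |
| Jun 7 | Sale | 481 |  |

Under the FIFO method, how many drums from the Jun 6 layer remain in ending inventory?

367

Jun 7, 481 sold [FIFO — oldest first]: 85 @ $21 + 396 @ $15 = $7,725
Ending inventory: 367 @ $19 = $6,973
Check: goods available $14,698 = COGS $7,725 + ending $6,973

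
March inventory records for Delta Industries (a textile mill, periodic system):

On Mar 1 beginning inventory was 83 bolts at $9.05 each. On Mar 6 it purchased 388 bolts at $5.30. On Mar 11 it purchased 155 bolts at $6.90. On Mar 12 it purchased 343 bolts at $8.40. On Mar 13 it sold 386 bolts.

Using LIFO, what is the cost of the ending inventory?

Ending inventory = $3,580.35

Mar 13, 386 sold [LIFO — newest first]: 343 @ $8.40 + 43 @ $6.90 = $3,177.90
Ending inventory: 83 @ $9.05 + 388 @ $5.30 + 112 @ $6.90 = $3,580.35
Check: goods available $6,758.25 = COGS $3,177.90 + ending $3,580.35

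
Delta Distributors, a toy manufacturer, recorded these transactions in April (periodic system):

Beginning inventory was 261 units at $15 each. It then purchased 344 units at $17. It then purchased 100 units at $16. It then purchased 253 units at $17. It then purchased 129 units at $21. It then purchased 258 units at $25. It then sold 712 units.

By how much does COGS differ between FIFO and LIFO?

FIFO COGS: 261 @ $15 + 344 @ $17 + 100 @ $16 + 7 @ $17 = $11,482
LIFO COGS: 258 @ $25 + 129 @ $21 + 253 @ $17 + 72 @ $16 = $14,612
Difference = |$11,482 − $14,612| = $3,130

$3,130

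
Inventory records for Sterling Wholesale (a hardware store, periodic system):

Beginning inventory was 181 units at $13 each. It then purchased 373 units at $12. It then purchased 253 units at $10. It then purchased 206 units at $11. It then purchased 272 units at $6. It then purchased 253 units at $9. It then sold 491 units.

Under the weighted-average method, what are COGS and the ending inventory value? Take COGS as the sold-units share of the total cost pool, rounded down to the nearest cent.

Sale 1, sell 491: 491/1538 × $15,534.00 → $4,959.16
Ending inventory (cost pool remaining) = $10,574.84

COGS = $4,959.16; ending inventory = $10,574.84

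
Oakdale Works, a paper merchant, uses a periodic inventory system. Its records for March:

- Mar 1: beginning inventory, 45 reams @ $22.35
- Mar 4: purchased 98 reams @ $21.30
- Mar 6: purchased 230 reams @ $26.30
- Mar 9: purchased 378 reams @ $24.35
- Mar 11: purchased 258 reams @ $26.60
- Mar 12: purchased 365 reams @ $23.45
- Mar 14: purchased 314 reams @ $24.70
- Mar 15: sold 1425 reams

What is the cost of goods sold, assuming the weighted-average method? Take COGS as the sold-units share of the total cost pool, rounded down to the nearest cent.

Mar 15, sell 1425: 1425/1688 × $41,524.30 → $35,054.57
Ending inventory (cost pool remaining) = $6,469.73

COGS = $35,054.57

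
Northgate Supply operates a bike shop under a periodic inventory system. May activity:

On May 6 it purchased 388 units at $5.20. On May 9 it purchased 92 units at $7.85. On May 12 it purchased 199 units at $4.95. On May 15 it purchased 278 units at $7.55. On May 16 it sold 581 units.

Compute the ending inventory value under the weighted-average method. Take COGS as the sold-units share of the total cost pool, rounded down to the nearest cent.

Ending inventory = $2,288.12

May 16, sell 581: 581/957 × $5,823.75 → $3,535.63
Ending inventory (cost pool remaining) = $2,288.12
Check: goods available $5,823.75 = COGS $3,535.63 + ending $2,288.12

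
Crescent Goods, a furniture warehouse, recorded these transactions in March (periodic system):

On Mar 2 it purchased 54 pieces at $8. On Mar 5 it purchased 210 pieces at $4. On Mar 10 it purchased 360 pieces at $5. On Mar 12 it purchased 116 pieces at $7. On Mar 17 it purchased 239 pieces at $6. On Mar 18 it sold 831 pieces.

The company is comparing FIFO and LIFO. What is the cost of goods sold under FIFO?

FIFO COGS: 54 @ $8 + 210 @ $4 + 360 @ $5 + 116 @ $7 + 91 @ $6 = $4,430
LIFO COGS: 239 @ $6 + 116 @ $7 + 360 @ $5 + 116 @ $4 = $4,510

COGS = $4,430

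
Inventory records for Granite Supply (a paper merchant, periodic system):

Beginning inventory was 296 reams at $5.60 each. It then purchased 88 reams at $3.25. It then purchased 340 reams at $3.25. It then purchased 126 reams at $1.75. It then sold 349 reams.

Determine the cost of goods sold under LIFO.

COGS = $945.25

Sale 1 (349) [LIFO — newest first]: 126 @ $1.75 + 223 @ $3.25 = $945.25
Ending inventory: 296 @ $5.60 + 88 @ $3.25 + 117 @ $3.25 = $2,323.85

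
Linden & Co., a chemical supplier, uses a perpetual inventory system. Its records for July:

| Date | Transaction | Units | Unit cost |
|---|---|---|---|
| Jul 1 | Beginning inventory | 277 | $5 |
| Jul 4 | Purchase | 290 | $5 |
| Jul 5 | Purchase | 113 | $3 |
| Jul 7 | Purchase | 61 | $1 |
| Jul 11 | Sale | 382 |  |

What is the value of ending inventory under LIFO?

Jul 11, 382 sold [LIFO — newest first]: 61 @ $1 + 113 @ $3 + 208 @ $5 = $1,440
Ending inventory: 277 @ $5 + 82 @ $5 = $1,795

Ending inventory = $1,795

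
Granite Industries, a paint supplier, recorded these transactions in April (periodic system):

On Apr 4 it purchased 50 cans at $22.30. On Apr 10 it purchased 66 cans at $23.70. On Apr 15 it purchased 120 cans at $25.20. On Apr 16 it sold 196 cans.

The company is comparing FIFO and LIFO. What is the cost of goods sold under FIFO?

FIFO COGS: 50 @ $22.30 + 66 @ $23.70 + 80 @ $25.20 = $4,695.20
LIFO COGS: 120 @ $25.20 + 66 @ $23.70 + 10 @ $22.30 = $4,811.20

COGS = $4,695.20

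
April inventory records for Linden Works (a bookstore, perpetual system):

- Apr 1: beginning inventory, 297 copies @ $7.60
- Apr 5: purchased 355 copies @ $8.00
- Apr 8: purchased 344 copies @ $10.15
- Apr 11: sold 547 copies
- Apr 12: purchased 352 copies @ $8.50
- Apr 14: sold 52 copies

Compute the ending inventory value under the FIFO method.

Ending inventory = $6,907.60

Apr 11, 547 sold [FIFO — oldest first]: 297 @ $7.60 + 250 @ $8.00 = $4,257.20
Apr 14, 52 sold [FIFO — oldest first]: 52 @ $8.00 = $416.00
Total COGS = $4,257.20 + $416.00 = $4,673.20
Ending inventory: 53 @ $8.00 + 344 @ $10.15 + 352 @ $8.50 = $6,907.60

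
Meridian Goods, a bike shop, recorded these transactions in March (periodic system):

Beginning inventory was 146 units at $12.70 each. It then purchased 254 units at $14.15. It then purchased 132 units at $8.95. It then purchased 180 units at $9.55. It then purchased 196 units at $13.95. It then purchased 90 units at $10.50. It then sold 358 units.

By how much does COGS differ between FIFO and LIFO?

FIFO COGS: 146 @ $12.70 + 212 @ $14.15 = $4,854.00
LIFO COGS: 90 @ $10.50 + 196 @ $13.95 + 72 @ $9.55 = $4,366.80
Difference = |$4,854.00 − $4,366.80| = $487.20

$487.20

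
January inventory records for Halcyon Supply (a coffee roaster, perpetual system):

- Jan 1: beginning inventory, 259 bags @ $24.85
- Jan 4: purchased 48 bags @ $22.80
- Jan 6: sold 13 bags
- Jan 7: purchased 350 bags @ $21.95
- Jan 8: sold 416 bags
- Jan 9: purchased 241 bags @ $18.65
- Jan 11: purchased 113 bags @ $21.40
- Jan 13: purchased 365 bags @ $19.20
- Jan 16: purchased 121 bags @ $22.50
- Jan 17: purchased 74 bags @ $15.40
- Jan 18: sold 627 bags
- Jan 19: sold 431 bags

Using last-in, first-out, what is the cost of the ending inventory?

Ending inventory = $2,087.40

Jan 6, 13 sold [LIFO — newest first]: 13 @ $22.80 = $296.40
Jan 8, 416 sold [LIFO — newest first]: 350 @ $21.95 + 35 @ $22.80 + 31 @ $24.85 = $9,250.85
Jan 18, 627 sold [LIFO — newest first]: 74 @ $15.40 + 121 @ $22.50 + 365 @ $19.20 + 67 @ $21.40 = $12,303.90
Jan 19, 431 sold [LIFO — newest first]: 46 @ $21.40 + 241 @ $18.65 + 144 @ $24.85 = $9,057.45
Total COGS = $296.40 + $9,250.85 + $12,303.90 + $9,057.45 = $30,908.60
Ending inventory: 84 @ $24.85 = $2,087.40
Check: goods available $32,996.00 = COGS $30,908.60 + ending $2,087.40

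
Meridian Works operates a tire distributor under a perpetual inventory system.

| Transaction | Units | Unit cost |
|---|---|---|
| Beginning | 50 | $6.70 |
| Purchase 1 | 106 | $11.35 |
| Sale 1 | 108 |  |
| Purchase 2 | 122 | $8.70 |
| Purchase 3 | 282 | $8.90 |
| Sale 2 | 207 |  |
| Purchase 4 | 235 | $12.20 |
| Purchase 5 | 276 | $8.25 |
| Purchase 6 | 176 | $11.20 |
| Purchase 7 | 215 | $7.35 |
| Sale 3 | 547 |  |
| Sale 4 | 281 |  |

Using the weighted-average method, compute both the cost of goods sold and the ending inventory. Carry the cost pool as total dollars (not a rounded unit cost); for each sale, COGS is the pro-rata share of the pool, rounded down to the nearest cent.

COGS = $10,776.69; ending inventory = $3,028.06

After Beginning: 50 on hand, pool $335.00 (≈ $6.7000 each)
After Purchase 1: 156 on hand, pool $1,538.10 (≈ $9.8596 each)
Sale 1, sell 108: 108/156 × $1,538.10 → $1,064.83
After Purchase 2: 170 on hand, pool $1,534.67 (≈ $9.0275 each)
After Purchase 3: 452 on hand, pool $4,044.47 (≈ $8.9479 each)
Sale 2, sell 207: 207/452 × $4,044.47 → $1,852.22
After Purchase 4: 480 on hand, pool $5,059.25 (≈ $10.5401 each)
After Purchase 5: 756 on hand, pool $7,336.25 (≈ $9.7040 each)
After Purchase 6: 932 on hand, pool $9,307.45 (≈ $9.9865 each)
After Purchase 7: 1147 on hand, pool $10,887.70 (≈ $9.4923 each)
Sale 3, sell 547: 547/1147 × $10,887.70 → $5,192.30
Sale 4, sell 281: 281/600 × $5,695.40 → $2,667.34
Total COGS = $1,064.83 + $1,852.22 + $5,192.30 + $2,667.34 = $10,776.69
Ending inventory (cost pool remaining) = $3,028.06
Check: goods available $13,804.75 = COGS $10,776.69 + ending $3,028.06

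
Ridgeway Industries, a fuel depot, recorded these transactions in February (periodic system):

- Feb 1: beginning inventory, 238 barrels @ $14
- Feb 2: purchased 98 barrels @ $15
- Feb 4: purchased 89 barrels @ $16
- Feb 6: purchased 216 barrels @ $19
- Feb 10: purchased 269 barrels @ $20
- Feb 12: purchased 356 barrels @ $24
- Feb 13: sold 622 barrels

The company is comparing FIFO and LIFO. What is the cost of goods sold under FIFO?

COGS = $9,969

FIFO COGS: 238 @ $14 + 98 @ $15 + 89 @ $16 + 197 @ $19 = $9,969
LIFO COGS: 356 @ $24 + 266 @ $20 = $13,864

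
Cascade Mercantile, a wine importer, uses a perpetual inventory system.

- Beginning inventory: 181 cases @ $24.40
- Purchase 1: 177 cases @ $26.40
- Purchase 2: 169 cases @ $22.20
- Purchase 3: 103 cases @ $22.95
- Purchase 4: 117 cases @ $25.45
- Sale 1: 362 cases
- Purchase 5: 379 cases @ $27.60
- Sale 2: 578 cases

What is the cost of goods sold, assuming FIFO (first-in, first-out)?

Sale 1 (362) [FIFO — oldest first]: 181 @ $24.40 + 177 @ $26.40 + 4 @ $22.20 = $9,178.00
Sale 2 (578) [FIFO — oldest first]: 165 @ $22.20 + 103 @ $22.95 + 117 @ $25.45 + 193 @ $27.60 = $14,331.30
Total COGS = $9,178.00 + $14,331.30 = $23,509.30
Ending inventory: 186 @ $27.60 = $5,133.60

COGS = $23,509.30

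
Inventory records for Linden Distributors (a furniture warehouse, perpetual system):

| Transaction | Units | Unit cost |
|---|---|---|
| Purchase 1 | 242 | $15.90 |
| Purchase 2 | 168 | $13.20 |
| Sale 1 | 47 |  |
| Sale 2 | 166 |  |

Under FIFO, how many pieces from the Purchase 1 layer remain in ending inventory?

29

Sale 1 (47) [FIFO — oldest first]: 47 @ $15.90 = $747.30
Sale 2 (166) [FIFO — oldest first]: 166 @ $15.90 = $2,639.40
Total COGS = $747.30 + $2,639.40 = $3,386.70
Ending inventory: 29 @ $15.90 + 168 @ $13.20 = $2,678.70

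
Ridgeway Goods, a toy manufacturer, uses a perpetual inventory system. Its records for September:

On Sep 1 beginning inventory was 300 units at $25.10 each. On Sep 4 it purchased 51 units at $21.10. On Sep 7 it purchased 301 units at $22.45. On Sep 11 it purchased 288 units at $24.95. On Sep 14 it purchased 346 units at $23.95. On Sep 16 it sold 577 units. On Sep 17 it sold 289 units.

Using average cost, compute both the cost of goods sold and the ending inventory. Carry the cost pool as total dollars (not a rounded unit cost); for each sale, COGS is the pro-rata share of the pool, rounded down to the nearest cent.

After Sep 1: 300 on hand, pool $7,530.00 (≈ $25.1000 each)
After Sep 4: 351 on hand, pool $8,606.10 (≈ $24.5188 each)
After Sep 7: 652 on hand, pool $15,363.55 (≈ $23.5637 each)
After Sep 11: 940 on hand, pool $22,549.15 (≈ $23.9885 each)
After Sep 14: 1286 on hand, pool $30,835.85 (≈ $23.9781 each)
Sep 16, sell 577: 577/1286 × $30,835.85 → $13,835.36
Sep 17, sell 289: 289/709 × $17,000.49 → $6,929.67
Total COGS = $13,835.36 + $6,929.67 = $20,765.03
Ending inventory (cost pool remaining) = $10,070.82

COGS = $20,765.03; ending inventory = $10,070.82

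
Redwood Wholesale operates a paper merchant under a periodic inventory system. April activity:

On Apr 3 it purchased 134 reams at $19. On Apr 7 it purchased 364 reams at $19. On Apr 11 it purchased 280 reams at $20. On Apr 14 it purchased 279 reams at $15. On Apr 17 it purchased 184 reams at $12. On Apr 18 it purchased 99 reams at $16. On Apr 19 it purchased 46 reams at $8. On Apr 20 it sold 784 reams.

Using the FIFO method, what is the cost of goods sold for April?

COGS = $15,152

Apr 20, 784 sold [FIFO — oldest first]: 134 @ $19 + 364 @ $19 + 280 @ $20 + 6 @ $15 = $15,152
Ending inventory: 273 @ $15 + 184 @ $12 + 99 @ $16 + 46 @ $8 = $8,255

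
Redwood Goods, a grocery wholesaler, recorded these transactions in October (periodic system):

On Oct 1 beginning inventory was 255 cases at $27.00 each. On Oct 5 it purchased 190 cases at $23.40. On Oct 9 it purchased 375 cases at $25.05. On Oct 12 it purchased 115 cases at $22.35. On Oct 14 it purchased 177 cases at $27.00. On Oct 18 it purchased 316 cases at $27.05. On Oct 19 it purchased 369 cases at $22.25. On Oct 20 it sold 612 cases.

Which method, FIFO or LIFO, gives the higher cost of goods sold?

FIFO

FIFO COGS: 255 @ $27.00 + 190 @ $23.40 + 167 @ $25.05 = $15,514.35
LIFO COGS: 369 @ $22.25 + 243 @ $27.05 = $14,783.40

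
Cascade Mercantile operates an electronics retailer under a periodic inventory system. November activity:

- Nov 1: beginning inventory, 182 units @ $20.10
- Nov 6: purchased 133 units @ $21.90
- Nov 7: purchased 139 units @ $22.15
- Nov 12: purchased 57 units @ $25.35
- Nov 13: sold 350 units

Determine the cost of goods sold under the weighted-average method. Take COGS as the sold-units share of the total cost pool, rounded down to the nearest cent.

COGS = $7,599.10

Nov 13, sell 350: 350/511 × $11,094.70 → $7,599.10
Ending inventory (cost pool remaining) = $3,495.60
Check: goods available $11,094.70 = COGS $7,599.10 + ending $3,495.60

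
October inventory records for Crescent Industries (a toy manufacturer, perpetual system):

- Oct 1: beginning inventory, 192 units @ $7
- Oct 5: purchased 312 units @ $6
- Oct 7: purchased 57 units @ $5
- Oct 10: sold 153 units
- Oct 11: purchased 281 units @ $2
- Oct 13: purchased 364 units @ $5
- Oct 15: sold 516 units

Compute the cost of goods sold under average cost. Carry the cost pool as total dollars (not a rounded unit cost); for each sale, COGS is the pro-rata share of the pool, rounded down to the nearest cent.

COGS = $3,369.76

After Oct 1: 192 on hand, pool $1,344.00 (≈ $7.0000 each)
After Oct 5: 504 on hand, pool $3,216.00 (≈ $6.3810 each)
After Oct 7: 561 on hand, pool $3,501.00 (≈ $6.2406 each)
Oct 10, sell 153: 153/561 × $3,501.00 → $954.81
After Oct 11: 689 on hand, pool $3,108.19 (≈ $4.5112 each)
After Oct 13: 1053 on hand, pool $4,928.19 (≈ $4.6801 each)
Oct 15, sell 516: 516/1053 × $4,928.19 → $2,414.95
Total COGS = $954.81 + $2,414.95 = $3,369.76
Ending inventory (cost pool remaining) = $2,513.24
Check: goods available $5,883.00 = COGS $3,369.76 + ending $2,513.24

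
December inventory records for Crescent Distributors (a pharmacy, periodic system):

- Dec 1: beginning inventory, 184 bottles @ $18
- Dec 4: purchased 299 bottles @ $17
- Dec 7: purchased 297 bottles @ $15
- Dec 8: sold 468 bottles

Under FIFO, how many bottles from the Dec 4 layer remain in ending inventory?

15

Dec 8, 468 sold [FIFO — oldest first]: 184 @ $18 + 284 @ $17 = $8,140
Ending inventory: 15 @ $17 + 297 @ $15 = $4,710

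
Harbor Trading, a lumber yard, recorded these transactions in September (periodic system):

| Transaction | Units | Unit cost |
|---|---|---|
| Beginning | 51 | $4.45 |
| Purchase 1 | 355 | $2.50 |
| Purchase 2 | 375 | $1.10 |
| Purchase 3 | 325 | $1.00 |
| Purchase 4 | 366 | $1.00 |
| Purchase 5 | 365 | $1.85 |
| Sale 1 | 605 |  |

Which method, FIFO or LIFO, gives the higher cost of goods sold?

FIFO

FIFO COGS: 51 @ $4.45 + 355 @ $2.50 + 199 @ $1.10 = $1,333.35
LIFO COGS: 365 @ $1.85 + 240 @ $1.00 = $915.25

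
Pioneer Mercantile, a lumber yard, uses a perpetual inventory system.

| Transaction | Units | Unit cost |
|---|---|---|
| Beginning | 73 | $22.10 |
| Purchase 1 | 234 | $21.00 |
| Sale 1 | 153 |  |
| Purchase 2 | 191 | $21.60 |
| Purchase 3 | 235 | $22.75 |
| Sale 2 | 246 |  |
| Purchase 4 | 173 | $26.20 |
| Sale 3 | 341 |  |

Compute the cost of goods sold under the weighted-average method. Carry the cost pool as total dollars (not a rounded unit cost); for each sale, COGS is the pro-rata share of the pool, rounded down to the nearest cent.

COGS = $16,644.46

After Beginning: 73 on hand, pool $1,613.30 (≈ $22.1000 each)
After Purchase 1: 307 on hand, pool $6,527.30 (≈ $21.2616 each)
Sale 1, sell 153: 153/307 × $6,527.30 → $3,253.01
After Purchase 2: 345 on hand, pool $7,399.89 (≈ $21.4490 each)
After Purchase 3: 580 on hand, pool $12,746.14 (≈ $21.9761 each)
Sale 2, sell 246: 246/580 × $12,746.14 → $5,406.12
After Purchase 4: 507 on hand, pool $11,872.62 (≈ $23.4174 each)
Sale 3, sell 341: 341/507 × $11,872.62 → $7,985.33
Total COGS = $3,253.01 + $5,406.12 + $7,985.33 = $16,644.46
Ending inventory (cost pool remaining) = $3,887.29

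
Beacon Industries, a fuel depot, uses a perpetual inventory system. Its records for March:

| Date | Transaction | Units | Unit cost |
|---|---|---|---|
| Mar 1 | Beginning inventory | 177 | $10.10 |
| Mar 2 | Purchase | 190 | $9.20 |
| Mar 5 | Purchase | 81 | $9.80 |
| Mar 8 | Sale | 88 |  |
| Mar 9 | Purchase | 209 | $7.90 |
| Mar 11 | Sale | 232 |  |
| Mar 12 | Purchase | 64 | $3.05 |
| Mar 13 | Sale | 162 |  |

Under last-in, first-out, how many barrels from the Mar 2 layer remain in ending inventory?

62

Mar 8, 88 sold [LIFO — newest first]: 81 @ $9.80 + 7 @ $9.20 = $858.20
Mar 11, 232 sold [LIFO — newest first]: 209 @ $7.90 + 23 @ $9.20 = $1,862.70
Mar 13, 162 sold [LIFO — newest first]: 64 @ $3.05 + 98 @ $9.20 = $1,096.80
Total COGS = $858.20 + $1,862.70 + $1,096.80 = $3,817.70
Ending inventory: 177 @ $10.10 + 62 @ $9.20 = $2,358.10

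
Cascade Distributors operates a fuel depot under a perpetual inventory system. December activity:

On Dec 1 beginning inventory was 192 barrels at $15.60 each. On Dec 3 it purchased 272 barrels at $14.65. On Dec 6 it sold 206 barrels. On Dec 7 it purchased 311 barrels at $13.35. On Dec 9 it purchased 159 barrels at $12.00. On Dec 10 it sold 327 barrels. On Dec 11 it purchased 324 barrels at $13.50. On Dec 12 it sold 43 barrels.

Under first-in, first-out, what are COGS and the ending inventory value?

Dec 6, 206 sold [FIFO — oldest first]: 192 @ $15.60 + 14 @ $14.65 = $3,200.30
Dec 10, 327 sold [FIFO — oldest first]: 258 @ $14.65 + 69 @ $13.35 = $4,700.85
Dec 12, 43 sold [FIFO — oldest first]: 43 @ $13.35 = $574.05
Total COGS = $3,200.30 + $4,700.85 + $574.05 = $8,475.20
Ending inventory: 199 @ $13.35 + 159 @ $12.00 + 324 @ $13.50 = $8,938.65
Check: goods available $17,413.85 = COGS $8,475.20 + ending $8,938.65

COGS = $8,475.20; ending inventory = $8,938.65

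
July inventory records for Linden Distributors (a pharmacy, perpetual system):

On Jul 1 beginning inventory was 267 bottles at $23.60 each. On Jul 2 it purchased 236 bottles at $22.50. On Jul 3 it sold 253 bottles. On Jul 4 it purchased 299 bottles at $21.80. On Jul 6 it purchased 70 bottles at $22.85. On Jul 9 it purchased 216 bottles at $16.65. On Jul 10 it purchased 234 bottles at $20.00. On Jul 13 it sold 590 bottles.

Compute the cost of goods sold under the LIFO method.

Jul 3, 253 sold [LIFO — newest first]: 236 @ $22.50 + 17 @ $23.60 = $5,711.20
Jul 13, 590 sold [LIFO — newest first]: 234 @ $20.00 + 216 @ $16.65 + 70 @ $22.85 + 70 @ $21.80 = $11,401.90
Total COGS = $5,711.20 + $11,401.90 = $17,113.10
Ending inventory: 250 @ $23.60 + 229 @ $21.80 = $10,892.20

COGS = $17,113.10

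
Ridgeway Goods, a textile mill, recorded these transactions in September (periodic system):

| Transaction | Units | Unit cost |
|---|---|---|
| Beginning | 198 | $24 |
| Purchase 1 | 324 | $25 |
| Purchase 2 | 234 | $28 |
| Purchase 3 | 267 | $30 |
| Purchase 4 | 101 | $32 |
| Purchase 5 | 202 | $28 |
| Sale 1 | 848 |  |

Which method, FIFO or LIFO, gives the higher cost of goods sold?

FIFO COGS: 198 @ $24 + 324 @ $25 + 234 @ $28 + 92 @ $30 = $22,164
LIFO COGS: 202 @ $28 + 101 @ $32 + 267 @ $30 + 234 @ $28 + 44 @ $25 = $24,550

LIFO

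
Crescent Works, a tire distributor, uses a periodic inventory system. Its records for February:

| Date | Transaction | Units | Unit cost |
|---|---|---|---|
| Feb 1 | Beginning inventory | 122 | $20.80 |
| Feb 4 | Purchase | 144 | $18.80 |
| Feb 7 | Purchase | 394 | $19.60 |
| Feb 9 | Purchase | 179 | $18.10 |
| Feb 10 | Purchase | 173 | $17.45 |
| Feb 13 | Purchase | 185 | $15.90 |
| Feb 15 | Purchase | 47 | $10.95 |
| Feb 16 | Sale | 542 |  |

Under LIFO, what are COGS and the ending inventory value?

COGS = $8,954.70; ending inventory = $13,727.40

Feb 16, 542 sold [LIFO — newest first]: 47 @ $10.95 + 185 @ $15.90 + 173 @ $17.45 + 137 @ $18.10 = $8,954.70
Ending inventory: 122 @ $20.80 + 144 @ $18.80 + 394 @ $19.60 + 42 @ $18.10 = $13,727.40
Check: goods available $22,682.10 = COGS $8,954.70 + ending $13,727.40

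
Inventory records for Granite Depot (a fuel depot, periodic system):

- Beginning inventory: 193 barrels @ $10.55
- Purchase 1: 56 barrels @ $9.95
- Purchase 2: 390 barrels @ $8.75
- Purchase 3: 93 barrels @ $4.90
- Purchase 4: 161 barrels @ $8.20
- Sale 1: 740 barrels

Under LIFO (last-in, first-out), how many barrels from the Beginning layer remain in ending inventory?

Sale 1 (740) [LIFO — newest first]: 161 @ $8.20 + 93 @ $4.90 + 390 @ $8.75 + 56 @ $9.95 + 40 @ $10.55 = $6,167.60
Ending inventory: 153 @ $10.55 = $1,614.15

153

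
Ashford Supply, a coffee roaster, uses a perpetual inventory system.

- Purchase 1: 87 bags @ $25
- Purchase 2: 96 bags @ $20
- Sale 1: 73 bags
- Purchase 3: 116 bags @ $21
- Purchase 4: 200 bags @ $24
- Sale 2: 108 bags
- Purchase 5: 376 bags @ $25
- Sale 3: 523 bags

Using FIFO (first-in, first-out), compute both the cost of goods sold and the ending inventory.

COGS = $16,456; ending inventory = $4,275

Sale 1 (73) [FIFO — oldest first]: 73 @ $25 = $1,825
Sale 2 (108) [FIFO — oldest first]: 14 @ $25 + 94 @ $20 = $2,230
Sale 3 (523) [FIFO — oldest first]: 2 @ $20 + 116 @ $21 + 200 @ $24 + 205 @ $25 = $12,401
Total COGS = $1,825 + $2,230 + $12,401 = $16,456
Ending inventory: 171 @ $25 = $4,275
Check: goods available $20,731 = COGS $16,456 + ending $4,275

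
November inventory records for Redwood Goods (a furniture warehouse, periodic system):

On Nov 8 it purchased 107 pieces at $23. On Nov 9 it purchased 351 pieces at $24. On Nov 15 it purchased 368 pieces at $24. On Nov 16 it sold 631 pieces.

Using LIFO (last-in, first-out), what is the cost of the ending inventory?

Ending inventory = $4,573

Nov 16, 631 sold [LIFO — newest first]: 368 @ $24 + 263 @ $24 = $15,144
Ending inventory: 107 @ $23 + 88 @ $24 = $4,573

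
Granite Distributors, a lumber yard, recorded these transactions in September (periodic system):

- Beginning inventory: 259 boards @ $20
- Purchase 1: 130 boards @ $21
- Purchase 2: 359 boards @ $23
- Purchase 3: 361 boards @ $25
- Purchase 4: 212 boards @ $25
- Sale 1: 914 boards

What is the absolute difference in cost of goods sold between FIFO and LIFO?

$1,851

FIFO COGS: 259 @ $20 + 130 @ $21 + 359 @ $23 + 166 @ $25 = $20,317
LIFO COGS: 212 @ $25 + 361 @ $25 + 341 @ $23 = $22,168
Difference = |$20,317 − $22,168| = $1,851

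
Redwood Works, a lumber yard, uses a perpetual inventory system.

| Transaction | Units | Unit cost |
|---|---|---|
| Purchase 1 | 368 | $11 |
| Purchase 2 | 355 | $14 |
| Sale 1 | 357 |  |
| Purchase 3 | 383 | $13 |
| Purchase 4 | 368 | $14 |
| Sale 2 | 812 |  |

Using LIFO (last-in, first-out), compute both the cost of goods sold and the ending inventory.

COGS = $15,794; ending inventory = $3,355

Sale 1 (357) [LIFO — newest first]: 355 @ $14 + 2 @ $11 = $4,992
Sale 2 (812) [LIFO — newest first]: 368 @ $14 + 383 @ $13 + 61 @ $11 = $10,802
Total COGS = $4,992 + $10,802 = $15,794
Ending inventory: 305 @ $11 = $3,355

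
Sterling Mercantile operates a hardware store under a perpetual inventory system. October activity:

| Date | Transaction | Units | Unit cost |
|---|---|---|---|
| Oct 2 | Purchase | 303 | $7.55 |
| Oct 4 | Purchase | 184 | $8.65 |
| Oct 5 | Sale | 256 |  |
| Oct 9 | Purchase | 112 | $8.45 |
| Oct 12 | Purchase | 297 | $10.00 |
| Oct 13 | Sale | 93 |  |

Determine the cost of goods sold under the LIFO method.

COGS = $3,065.20

Oct 5, 256 sold [LIFO — newest first]: 184 @ $8.65 + 72 @ $7.55 = $2,135.20
Oct 13, 93 sold [LIFO — newest first]: 93 @ $10.00 = $930.00
Total COGS = $2,135.20 + $930.00 = $3,065.20
Ending inventory: 231 @ $7.55 + 112 @ $8.45 + 204 @ $10.00 = $4,730.45
Check: goods available $7,795.65 = COGS $3,065.20 + ending $4,730.45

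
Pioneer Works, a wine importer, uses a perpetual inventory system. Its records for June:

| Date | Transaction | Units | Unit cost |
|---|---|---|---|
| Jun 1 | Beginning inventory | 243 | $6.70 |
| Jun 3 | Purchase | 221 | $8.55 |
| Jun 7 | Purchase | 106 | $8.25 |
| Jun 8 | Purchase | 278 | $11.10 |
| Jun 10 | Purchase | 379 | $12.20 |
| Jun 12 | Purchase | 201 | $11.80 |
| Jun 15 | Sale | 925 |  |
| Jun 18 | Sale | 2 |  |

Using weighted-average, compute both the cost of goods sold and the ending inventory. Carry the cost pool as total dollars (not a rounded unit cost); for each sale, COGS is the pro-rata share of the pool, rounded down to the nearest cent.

After Jun 1: 243 on hand, pool $1,628.10 (≈ $6.7000 each)
After Jun 3: 464 on hand, pool $3,517.65 (≈ $7.5811 each)
After Jun 7: 570 on hand, pool $4,392.15 (≈ $7.7055 each)
After Jun 8: 848 on hand, pool $7,477.95 (≈ $8.8183 each)
After Jun 10: 1227 on hand, pool $12,101.75 (≈ $9.8629 each)
After Jun 12: 1428 on hand, pool $14,473.55 (≈ $10.1355 each)
Jun 15, sell 925: 925/1428 × $14,473.55 → $9,375.37
Jun 18, sell 2: 2/503 × $5,098.18 → $20.27
Total COGS = $9,375.37 + $20.27 = $9,395.64
Ending inventory (cost pool remaining) = $5,077.91

COGS = $9,395.64; ending inventory = $5,077.91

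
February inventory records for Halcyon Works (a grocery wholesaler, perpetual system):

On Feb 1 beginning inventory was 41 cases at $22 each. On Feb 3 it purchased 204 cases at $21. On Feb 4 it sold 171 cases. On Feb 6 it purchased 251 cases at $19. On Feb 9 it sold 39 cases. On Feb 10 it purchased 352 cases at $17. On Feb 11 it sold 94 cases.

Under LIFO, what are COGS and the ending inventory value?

Feb 4, 171 sold [LIFO — newest first]: 171 @ $21 = $3,591
Feb 9, 39 sold [LIFO — newest first]: 39 @ $19 = $741
Feb 11, 94 sold [LIFO — newest first]: 94 @ $17 = $1,598
Total COGS = $3,591 + $741 + $1,598 = $5,930
Ending inventory: 41 @ $22 + 33 @ $21 + 212 @ $19 + 258 @ $17 = $10,009

COGS = $5,930; ending inventory = $10,009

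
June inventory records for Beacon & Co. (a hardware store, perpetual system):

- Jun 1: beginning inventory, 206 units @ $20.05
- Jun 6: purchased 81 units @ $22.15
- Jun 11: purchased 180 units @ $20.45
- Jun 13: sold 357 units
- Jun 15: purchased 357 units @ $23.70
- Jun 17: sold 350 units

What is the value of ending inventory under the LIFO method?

Jun 13, 357 sold [LIFO — newest first]: 180 @ $20.45 + 81 @ $22.15 + 96 @ $20.05 = $7,399.95
Jun 17, 350 sold [LIFO — newest first]: 350 @ $23.70 = $8,295.00
Total COGS = $7,399.95 + $8,295.00 = $15,694.95
Ending inventory: 110 @ $20.05 + 7 @ $23.70 = $2,371.40

Ending inventory = $2,371.40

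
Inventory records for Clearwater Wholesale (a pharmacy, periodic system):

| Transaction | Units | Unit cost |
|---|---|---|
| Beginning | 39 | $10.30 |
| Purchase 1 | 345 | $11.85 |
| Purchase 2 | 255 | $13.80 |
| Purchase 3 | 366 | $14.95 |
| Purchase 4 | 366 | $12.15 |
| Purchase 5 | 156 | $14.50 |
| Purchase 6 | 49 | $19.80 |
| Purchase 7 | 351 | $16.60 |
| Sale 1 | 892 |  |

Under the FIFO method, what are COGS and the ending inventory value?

Sale 1 (892) [FIFO — oldest first]: 39 @ $10.30 + 345 @ $11.85 + 255 @ $13.80 + 253 @ $14.95 = $11,791.30
Ending inventory: 113 @ $14.95 + 366 @ $12.15 + 156 @ $14.50 + 49 @ $19.80 + 351 @ $16.60 = $15,195.05

COGS = $11,791.30; ending inventory = $15,195.05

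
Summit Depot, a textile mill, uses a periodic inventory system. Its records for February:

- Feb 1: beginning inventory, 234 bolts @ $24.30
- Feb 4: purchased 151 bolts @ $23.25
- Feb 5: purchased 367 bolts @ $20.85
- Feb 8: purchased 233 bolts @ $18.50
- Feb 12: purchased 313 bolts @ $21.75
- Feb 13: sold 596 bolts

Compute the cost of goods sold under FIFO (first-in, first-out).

COGS = $13,596.30

Feb 13, 596 sold [FIFO — oldest first]: 234 @ $24.30 + 151 @ $23.25 + 211 @ $20.85 = $13,596.30
Ending inventory: 156 @ $20.85 + 233 @ $18.50 + 313 @ $21.75 = $14,370.85
Check: goods available $27,967.15 = COGS $13,596.30 + ending $14,370.85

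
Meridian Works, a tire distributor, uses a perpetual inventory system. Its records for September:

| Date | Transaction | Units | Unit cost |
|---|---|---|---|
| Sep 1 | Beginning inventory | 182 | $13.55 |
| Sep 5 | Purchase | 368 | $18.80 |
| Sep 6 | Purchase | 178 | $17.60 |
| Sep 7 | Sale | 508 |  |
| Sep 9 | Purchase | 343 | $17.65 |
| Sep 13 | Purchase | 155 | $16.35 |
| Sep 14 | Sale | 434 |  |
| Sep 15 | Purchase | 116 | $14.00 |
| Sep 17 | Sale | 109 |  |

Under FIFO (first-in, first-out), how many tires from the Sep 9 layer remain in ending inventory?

20

Sep 7, 508 sold [FIFO — oldest first]: 182 @ $13.55 + 326 @ $18.80 = $8,594.90
Sep 14, 434 sold [FIFO — oldest first]: 42 @ $18.80 + 178 @ $17.60 + 214 @ $17.65 = $7,699.50
Sep 17, 109 sold [FIFO — oldest first]: 109 @ $17.65 = $1,923.85
Total COGS = $8,594.90 + $7,699.50 + $1,923.85 = $18,218.25
Ending inventory: 20 @ $17.65 + 155 @ $16.35 + 116 @ $14.00 = $4,511.25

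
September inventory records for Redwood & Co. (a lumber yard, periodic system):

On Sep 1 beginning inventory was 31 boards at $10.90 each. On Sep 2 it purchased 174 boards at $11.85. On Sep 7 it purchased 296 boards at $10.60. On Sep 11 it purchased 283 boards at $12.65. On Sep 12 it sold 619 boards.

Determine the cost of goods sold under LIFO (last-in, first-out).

COGS = $7,191.55

Sep 12, 619 sold [LIFO — newest first]: 283 @ $12.65 + 296 @ $10.60 + 40 @ $11.85 = $7,191.55
Ending inventory: 31 @ $10.90 + 134 @ $11.85 = $1,925.80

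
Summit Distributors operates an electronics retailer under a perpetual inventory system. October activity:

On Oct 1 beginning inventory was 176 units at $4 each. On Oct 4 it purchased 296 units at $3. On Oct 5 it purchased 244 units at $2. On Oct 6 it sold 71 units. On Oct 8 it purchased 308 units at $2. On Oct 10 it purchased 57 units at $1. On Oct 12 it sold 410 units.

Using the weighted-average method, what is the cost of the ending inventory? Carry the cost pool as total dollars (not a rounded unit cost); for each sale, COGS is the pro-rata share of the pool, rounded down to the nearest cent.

Ending inventory = $1,512.93

After Oct 1: 176 on hand, pool $704.00 (≈ $4.0000 each)
After Oct 4: 472 on hand, pool $1,592.00 (≈ $3.3729 each)
After Oct 5: 716 on hand, pool $2,080.00 (≈ $2.9050 each)
Oct 6, sell 71: 71/716 × $2,080.00 → $206.25
After Oct 8: 953 on hand, pool $2,489.75 (≈ $2.6125 each)
After Oct 10: 1010 on hand, pool $2,546.75 (≈ $2.5215 each)
Oct 12, sell 410: 410/1010 × $2,546.75 → $1,033.82
Total COGS = $206.25 + $1,033.82 = $1,240.07
Ending inventory (cost pool remaining) = $1,512.93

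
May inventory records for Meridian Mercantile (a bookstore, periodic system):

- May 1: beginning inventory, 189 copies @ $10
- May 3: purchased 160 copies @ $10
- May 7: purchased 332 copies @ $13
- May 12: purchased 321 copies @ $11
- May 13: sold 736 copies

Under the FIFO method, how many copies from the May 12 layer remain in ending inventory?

May 13, 736 sold [FIFO — oldest first]: 189 @ $10 + 160 @ $10 + 332 @ $13 + 55 @ $11 = $8,411
Ending inventory: 266 @ $11 = $2,926

266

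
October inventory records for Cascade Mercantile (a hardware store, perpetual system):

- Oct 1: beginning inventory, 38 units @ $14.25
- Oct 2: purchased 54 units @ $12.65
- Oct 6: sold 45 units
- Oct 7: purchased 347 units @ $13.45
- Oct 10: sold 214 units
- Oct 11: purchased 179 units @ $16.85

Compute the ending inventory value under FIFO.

Ending inventory = $5,437.15

Oct 6, 45 sold [FIFO — oldest first]: 38 @ $14.25 + 7 @ $12.65 = $630.05
Oct 10, 214 sold [FIFO — oldest first]: 47 @ $12.65 + 167 @ $13.45 = $2,840.70
Total COGS = $630.05 + $2,840.70 = $3,470.75
Ending inventory: 180 @ $13.45 + 179 @ $16.85 = $5,437.15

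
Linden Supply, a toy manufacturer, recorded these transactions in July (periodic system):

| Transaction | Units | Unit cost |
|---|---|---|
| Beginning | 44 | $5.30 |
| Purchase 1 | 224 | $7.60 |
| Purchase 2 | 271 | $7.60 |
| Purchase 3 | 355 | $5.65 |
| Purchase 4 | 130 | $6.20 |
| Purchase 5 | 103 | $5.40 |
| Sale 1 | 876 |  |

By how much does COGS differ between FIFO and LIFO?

$342.50

FIFO COGS: 44 @ $5.30 + 224 @ $7.60 + 271 @ $7.60 + 337 @ $5.65 = $5,899.25
LIFO COGS: 103 @ $5.40 + 130 @ $6.20 + 355 @ $5.65 + 271 @ $7.60 + 17 @ $7.60 = $5,556.75
Difference = |$5,899.25 − $5,556.75| = $342.50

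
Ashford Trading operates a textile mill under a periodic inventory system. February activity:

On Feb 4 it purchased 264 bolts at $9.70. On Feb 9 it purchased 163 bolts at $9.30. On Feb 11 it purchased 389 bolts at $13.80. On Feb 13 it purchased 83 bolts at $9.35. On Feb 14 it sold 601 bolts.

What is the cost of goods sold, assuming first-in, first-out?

COGS = $6,477.90

Feb 14, 601 sold [FIFO — oldest first]: 264 @ $9.70 + 163 @ $9.30 + 174 @ $13.80 = $6,477.90
Ending inventory: 215 @ $13.80 + 83 @ $9.35 = $3,743.05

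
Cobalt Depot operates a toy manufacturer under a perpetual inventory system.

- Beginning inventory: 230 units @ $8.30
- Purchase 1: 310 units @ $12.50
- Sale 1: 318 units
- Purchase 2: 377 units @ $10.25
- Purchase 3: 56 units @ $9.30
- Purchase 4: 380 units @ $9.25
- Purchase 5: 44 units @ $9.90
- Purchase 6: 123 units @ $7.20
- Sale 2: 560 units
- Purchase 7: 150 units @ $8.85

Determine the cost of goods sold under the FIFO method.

COGS = $9,248.50

Sale 1 (318) [FIFO — oldest first]: 230 @ $8.30 + 88 @ $12.50 = $3,009.00
Sale 2 (560) [FIFO — oldest first]: 222 @ $12.50 + 338 @ $10.25 = $6,239.50
Total COGS = $3,009.00 + $6,239.50 = $9,248.50
Ending inventory: 39 @ $10.25 + 56 @ $9.30 + 380 @ $9.25 + 44 @ $9.90 + 123 @ $7.20 + 150 @ $8.85 = $7,084.25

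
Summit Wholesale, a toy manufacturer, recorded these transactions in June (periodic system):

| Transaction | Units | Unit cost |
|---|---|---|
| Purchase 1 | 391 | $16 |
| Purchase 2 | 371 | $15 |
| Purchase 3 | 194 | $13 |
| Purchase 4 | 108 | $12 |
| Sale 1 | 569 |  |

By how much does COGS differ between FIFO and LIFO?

FIFO COGS: 391 @ $16 + 178 @ $15 = $8,926
LIFO COGS: 108 @ $12 + 194 @ $13 + 267 @ $15 = $7,823
Difference = |$8,926 − $7,823| = $1,103

$1,103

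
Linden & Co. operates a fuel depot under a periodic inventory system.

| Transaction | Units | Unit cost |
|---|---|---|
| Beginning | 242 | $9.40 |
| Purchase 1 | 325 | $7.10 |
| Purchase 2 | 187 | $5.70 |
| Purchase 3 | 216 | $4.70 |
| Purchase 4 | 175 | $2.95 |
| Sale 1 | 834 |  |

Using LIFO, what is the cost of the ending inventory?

Ending inventory = $2,764.70

Sale 1 (834) [LIFO — newest first]: 175 @ $2.95 + 216 @ $4.70 + 187 @ $5.70 + 256 @ $7.10 = $4,414.95
Ending inventory: 242 @ $9.40 + 69 @ $7.10 = $2,764.70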